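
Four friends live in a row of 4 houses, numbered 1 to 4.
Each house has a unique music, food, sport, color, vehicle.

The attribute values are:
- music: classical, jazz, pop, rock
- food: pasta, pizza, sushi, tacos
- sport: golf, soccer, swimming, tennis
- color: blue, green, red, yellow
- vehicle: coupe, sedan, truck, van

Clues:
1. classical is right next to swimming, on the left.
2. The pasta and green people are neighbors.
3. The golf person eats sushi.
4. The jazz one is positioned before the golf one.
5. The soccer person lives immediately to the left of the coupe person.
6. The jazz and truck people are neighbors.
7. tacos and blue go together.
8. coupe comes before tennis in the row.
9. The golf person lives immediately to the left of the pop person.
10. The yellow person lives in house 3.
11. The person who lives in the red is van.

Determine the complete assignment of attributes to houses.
Solution:

House | Music | Food | Sport | Color | Vehicle
----------------------------------------------
  1   | classical | pasta | soccer | red | van
  2   | jazz | pizza | swimming | green | coupe
  3   | rock | sushi | golf | yellow | truck
  4   | pop | tacos | tennis | blue | sedan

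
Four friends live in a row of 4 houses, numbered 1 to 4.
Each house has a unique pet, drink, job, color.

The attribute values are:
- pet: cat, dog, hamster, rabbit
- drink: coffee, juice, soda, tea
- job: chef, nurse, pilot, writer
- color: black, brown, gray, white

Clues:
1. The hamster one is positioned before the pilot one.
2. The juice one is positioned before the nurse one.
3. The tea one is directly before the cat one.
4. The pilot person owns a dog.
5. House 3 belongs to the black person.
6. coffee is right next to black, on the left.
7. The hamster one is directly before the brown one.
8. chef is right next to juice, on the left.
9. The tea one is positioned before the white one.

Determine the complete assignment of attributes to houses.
Solution:

House | Pet | Drink | Job | Color
---------------------------------
  1   | hamster | tea | writer | gray
  2   | cat | coffee | chef | brown
  3   | dog | juice | pilot | black
  4   | rabbit | soda | nurse | white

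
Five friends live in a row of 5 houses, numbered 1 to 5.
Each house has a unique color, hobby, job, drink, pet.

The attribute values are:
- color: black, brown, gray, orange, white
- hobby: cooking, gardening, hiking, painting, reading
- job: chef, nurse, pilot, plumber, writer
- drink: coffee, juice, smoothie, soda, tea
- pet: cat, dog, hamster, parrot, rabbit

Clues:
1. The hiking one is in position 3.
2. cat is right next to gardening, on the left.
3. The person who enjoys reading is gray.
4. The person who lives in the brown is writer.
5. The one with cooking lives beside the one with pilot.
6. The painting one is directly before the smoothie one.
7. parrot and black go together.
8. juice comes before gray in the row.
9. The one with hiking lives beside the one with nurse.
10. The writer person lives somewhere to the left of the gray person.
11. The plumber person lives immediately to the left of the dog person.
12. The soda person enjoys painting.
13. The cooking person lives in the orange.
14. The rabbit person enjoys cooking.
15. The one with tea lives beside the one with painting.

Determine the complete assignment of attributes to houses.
Solution:

House | Color | Hobby | Job | Drink | Pet
-----------------------------------------
  1   | orange | cooking | plumber | tea | rabbit
  2   | white | painting | pilot | soda | dog
  3   | brown | hiking | writer | smoothie | cat
  4   | black | gardening | nurse | juice | parrot
  5   | gray | reading | chef | coffee | hamster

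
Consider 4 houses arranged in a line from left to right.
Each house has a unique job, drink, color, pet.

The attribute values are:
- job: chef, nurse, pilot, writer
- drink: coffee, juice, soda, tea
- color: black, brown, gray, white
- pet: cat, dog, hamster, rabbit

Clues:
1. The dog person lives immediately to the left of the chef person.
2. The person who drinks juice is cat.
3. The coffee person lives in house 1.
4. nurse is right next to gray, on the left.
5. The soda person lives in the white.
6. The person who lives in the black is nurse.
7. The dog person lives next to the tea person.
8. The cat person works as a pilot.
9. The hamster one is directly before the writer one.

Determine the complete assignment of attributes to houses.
Solution:

House | Job | Drink | Color | Pet
---------------------------------
  1   | nurse | coffee | black | dog
  2   | chef | tea | gray | hamster
  3   | writer | soda | white | rabbit
  4   | pilot | juice | brown | cat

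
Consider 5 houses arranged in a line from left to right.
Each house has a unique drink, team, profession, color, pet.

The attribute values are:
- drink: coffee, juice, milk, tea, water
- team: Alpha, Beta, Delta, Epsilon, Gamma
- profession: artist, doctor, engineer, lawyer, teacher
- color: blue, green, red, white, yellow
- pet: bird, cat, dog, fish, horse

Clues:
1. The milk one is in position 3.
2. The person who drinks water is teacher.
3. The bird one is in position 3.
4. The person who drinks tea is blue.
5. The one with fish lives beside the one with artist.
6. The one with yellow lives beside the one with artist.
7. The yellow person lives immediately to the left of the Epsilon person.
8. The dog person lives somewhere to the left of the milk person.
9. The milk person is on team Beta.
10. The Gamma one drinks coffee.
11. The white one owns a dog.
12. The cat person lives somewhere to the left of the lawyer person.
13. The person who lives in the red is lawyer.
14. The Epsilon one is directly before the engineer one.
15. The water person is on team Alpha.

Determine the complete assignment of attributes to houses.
Solution:

House | Drink | Team | Profession | Color | Pet
-----------------------------------------------
  1   | water | Alpha | teacher | yellow | fish
  2   | juice | Epsilon | artist | white | dog
  3   | milk | Beta | engineer | green | bird
  4   | tea | Delta | doctor | blue | cat
  5   | coffee | Gamma | lawyer | red | horse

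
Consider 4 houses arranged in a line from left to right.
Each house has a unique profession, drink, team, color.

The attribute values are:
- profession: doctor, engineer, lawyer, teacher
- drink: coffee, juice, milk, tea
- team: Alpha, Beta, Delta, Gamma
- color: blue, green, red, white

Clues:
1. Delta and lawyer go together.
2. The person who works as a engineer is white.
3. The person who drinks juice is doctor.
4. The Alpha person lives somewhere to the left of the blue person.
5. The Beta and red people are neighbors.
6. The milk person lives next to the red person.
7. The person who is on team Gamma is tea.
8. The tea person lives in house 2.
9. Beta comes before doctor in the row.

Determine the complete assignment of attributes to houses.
Solution:

House | Profession | Drink | Team | Color
-----------------------------------------
  1   | engineer | milk | Beta | white
  2   | teacher | tea | Gamma | red
  3   | doctor | juice | Alpha | green
  4   | lawyer | coffee | Delta | blue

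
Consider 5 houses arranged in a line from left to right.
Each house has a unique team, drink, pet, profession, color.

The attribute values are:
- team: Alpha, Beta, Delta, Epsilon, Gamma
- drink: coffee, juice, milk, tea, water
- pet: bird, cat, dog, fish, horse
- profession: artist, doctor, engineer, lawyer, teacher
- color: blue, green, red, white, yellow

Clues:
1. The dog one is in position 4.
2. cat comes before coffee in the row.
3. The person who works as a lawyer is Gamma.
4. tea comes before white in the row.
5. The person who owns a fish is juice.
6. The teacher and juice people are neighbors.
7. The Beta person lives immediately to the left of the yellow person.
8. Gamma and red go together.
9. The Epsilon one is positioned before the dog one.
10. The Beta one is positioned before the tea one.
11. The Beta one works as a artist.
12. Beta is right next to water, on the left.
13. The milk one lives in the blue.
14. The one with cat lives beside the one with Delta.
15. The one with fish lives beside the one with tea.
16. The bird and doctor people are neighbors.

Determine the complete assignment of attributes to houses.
Solution:

House | Team | Drink | Pet | Profession | Color
-----------------------------------------------
  1   | Beta | milk | cat | artist | blue
  2   | Delta | water | bird | teacher | yellow
  3   | Epsilon | juice | fish | doctor | green
  4   | Gamma | tea | dog | lawyer | red
  5   | Alpha | coffee | horse | engineer | white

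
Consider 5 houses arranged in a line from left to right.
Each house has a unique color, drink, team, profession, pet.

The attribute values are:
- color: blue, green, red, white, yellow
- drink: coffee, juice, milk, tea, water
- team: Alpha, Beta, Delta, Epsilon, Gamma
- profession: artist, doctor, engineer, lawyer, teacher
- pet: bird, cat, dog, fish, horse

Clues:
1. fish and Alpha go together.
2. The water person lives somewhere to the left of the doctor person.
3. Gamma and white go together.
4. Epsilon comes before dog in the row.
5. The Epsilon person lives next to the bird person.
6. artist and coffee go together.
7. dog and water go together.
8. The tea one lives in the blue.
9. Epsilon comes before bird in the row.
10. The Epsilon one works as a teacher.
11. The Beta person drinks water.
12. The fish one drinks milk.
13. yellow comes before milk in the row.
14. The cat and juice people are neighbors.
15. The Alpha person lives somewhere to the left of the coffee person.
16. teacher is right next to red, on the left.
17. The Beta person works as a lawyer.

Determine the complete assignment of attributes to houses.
Solution:

House | Color | Drink | Team | Profession | Pet
-----------------------------------------------
  1   | blue | tea | Epsilon | teacher | cat
  2   | red | juice | Delta | engineer | bird
  3   | yellow | water | Beta | lawyer | dog
  4   | green | milk | Alpha | doctor | fish
  5   | white | coffee | Gamma | artist | horse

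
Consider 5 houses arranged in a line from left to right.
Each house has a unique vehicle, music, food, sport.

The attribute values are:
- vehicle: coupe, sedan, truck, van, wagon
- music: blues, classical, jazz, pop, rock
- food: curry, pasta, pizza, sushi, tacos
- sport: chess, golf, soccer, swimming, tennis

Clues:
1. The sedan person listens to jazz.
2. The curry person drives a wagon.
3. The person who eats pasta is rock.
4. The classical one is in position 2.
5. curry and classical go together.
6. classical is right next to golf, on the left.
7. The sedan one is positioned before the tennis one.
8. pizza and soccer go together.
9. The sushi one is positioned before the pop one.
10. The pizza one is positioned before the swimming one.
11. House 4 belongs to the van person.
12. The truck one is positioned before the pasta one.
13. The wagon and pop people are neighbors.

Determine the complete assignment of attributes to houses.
Solution:

House | Vehicle | Music | Food | Sport
--------------------------------------
  1   | sedan | jazz | sushi | chess
  2   | wagon | classical | curry | tennis
  3   | truck | pop | tacos | golf
  4   | van | blues | pizza | soccer
  5   | coupe | rock | pasta | swimming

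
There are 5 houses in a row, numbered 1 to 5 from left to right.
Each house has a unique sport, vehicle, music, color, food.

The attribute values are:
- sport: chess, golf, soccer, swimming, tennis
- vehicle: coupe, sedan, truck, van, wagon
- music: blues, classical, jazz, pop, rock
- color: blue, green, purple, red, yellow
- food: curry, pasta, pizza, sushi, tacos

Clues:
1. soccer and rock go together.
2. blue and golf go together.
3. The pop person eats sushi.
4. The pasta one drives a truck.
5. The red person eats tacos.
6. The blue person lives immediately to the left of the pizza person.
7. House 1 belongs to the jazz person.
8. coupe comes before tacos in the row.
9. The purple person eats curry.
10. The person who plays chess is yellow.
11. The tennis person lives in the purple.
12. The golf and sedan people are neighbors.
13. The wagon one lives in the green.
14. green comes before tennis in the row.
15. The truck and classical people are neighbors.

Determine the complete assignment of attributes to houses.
Solution:

House | Sport | Vehicle | Music | Color | Food
----------------------------------------------
  1   | golf | truck | jazz | blue | pasta
  2   | chess | sedan | classical | yellow | pizza
  3   | swimming | wagon | pop | green | sushi
  4   | tennis | coupe | blues | purple | curry
  5   | soccer | van | rock | red | tacos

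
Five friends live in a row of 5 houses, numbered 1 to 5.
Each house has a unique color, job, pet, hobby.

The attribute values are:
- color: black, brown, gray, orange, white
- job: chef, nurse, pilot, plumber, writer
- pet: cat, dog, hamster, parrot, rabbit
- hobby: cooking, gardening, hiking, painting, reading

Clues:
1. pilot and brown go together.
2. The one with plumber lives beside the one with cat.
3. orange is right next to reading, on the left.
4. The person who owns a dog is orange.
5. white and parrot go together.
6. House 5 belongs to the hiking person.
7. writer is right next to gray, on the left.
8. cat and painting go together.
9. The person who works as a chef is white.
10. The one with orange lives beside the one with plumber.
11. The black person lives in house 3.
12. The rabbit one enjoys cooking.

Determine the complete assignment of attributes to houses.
Solution:

House | Color | Job | Pet | Hobby
---------------------------------
  1   | orange | writer | dog | gardening
  2   | gray | plumber | hamster | reading
  3   | black | nurse | cat | painting
  4   | brown | pilot | rabbit | cooking
  5   | white | chef | parrot | hiking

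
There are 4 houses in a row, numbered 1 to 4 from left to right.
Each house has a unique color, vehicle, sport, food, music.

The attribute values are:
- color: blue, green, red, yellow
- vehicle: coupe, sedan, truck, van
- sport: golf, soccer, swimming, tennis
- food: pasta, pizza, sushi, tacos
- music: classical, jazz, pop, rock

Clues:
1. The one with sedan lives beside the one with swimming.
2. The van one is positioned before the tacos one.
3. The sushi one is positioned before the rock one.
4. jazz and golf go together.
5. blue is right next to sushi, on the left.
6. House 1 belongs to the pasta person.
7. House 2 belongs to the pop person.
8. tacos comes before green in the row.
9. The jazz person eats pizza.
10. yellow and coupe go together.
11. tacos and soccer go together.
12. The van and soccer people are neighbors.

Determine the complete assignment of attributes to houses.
Solution:

House | Color | Vehicle | Sport | Food | Music
----------------------------------------------
  1   | blue | sedan | tennis | pasta | classical
  2   | red | van | swimming | sushi | pop
  3   | yellow | coupe | soccer | tacos | rock
  4   | green | truck | golf | pizza | jazz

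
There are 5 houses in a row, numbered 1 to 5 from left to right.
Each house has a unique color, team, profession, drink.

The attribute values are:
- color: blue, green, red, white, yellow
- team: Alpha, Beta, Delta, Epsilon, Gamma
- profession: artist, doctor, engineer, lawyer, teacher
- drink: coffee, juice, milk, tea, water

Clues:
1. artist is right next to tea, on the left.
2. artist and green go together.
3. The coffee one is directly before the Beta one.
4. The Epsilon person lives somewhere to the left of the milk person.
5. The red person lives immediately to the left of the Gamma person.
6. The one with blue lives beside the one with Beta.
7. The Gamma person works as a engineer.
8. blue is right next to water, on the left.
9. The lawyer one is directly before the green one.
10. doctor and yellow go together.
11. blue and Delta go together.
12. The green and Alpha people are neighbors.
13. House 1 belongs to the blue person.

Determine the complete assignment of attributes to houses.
Solution:

House | Color | Team | Profession | Drink
-----------------------------------------
  1   | blue | Delta | lawyer | coffee
  2   | green | Beta | artist | water
  3   | yellow | Alpha | doctor | tea
  4   | red | Epsilon | teacher | juice
  5   | white | Gamma | engineer | milk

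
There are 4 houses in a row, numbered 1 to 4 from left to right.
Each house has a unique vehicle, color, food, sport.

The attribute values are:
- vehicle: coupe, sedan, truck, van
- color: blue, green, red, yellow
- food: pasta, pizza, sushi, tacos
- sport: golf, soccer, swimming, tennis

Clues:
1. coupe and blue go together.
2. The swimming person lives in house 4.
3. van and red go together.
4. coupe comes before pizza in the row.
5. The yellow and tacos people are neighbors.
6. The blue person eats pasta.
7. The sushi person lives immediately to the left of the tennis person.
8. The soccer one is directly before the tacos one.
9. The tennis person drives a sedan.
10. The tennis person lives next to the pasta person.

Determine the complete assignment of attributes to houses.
Solution:

House | Vehicle | Color | Food | Sport
--------------------------------------
  1   | truck | yellow | sushi | soccer
  2   | sedan | green | tacos | tennis
  3   | coupe | blue | pasta | golf
  4   | van | red | pizza | swimming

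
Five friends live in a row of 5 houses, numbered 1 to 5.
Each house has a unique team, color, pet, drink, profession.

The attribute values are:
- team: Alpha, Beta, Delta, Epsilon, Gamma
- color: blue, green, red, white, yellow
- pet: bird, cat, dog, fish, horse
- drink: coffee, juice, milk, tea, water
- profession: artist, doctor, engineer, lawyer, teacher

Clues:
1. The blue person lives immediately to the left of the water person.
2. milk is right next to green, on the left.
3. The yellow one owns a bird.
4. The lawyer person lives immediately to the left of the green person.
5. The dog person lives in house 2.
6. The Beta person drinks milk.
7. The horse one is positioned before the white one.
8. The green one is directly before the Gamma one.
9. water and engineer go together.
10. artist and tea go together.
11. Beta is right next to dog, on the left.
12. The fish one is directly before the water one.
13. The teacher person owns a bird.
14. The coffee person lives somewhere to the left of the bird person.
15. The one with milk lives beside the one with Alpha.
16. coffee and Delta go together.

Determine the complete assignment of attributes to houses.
Solution:

House | Team | Color | Pet | Drink | Profession
-----------------------------------------------
  1   | Beta | blue | fish | milk | lawyer
  2   | Alpha | green | dog | water | engineer
  3   | Gamma | red | horse | tea | artist
  4   | Delta | white | cat | coffee | doctor
  5   | Epsilon | yellow | bird | juice | teacher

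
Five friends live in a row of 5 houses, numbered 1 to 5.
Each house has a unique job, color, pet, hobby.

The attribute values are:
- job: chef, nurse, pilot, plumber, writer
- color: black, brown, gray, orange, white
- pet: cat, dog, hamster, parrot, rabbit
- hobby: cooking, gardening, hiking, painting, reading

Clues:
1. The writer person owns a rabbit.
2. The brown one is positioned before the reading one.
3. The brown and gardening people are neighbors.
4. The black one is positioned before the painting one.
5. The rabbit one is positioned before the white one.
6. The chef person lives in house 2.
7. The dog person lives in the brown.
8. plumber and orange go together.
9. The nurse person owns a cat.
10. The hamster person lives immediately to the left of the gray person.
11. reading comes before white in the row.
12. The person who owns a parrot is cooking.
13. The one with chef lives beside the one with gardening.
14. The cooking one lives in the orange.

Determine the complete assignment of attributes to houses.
Solution:

House | Job | Color | Pet | Hobby
---------------------------------
  1   | plumber | orange | parrot | cooking
  2   | chef | brown | dog | hiking
  3   | pilot | black | hamster | gardening
  4   | writer | gray | rabbit | reading
  5   | nurse | white | cat | painting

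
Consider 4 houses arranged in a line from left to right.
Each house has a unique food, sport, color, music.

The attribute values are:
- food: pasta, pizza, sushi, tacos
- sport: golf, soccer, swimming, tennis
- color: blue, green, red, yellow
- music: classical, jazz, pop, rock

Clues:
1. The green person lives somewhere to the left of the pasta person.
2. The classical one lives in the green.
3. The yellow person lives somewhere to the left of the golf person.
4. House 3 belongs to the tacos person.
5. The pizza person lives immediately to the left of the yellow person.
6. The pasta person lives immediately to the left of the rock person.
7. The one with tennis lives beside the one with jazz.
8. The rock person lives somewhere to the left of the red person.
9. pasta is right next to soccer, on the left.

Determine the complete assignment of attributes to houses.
Solution:

House | Food | Sport | Color | Music
------------------------------------
  1   | pizza | tennis | green | classical
  2   | pasta | swimming | yellow | jazz
  3   | tacos | soccer | blue | rock
  4   | sushi | golf | red | pop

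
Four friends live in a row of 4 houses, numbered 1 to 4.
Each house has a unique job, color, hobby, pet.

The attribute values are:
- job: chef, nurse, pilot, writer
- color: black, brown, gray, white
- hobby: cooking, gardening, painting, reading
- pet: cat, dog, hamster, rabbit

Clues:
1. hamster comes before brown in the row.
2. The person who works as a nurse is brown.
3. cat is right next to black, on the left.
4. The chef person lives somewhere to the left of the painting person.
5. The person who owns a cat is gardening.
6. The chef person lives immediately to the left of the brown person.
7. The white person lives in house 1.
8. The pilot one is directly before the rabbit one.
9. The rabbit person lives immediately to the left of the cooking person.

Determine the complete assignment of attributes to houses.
Solution:

House | Job | Color | Hobby | Pet
---------------------------------
  1   | pilot | white | gardening | cat
  2   | writer | black | reading | rabbit
  3   | chef | gray | cooking | hamster
  4   | nurse | brown | painting | dog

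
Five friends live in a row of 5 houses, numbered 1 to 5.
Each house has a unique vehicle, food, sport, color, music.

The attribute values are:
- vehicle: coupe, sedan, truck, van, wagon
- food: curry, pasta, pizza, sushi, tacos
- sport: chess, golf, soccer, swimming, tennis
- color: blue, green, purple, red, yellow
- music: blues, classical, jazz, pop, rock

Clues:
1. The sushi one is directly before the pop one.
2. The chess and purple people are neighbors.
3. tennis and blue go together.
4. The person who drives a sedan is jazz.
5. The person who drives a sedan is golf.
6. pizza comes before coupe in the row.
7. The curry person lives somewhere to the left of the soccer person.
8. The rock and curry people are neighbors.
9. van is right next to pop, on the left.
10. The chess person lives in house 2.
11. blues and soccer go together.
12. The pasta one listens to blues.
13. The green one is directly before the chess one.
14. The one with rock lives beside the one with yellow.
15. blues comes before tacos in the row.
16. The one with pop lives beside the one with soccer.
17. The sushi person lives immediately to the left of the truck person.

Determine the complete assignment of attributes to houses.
Solution:

House | Vehicle | Food | Sport | Color | Music
----------------------------------------------
  1   | van | sushi | swimming | green | rock
  2   | truck | curry | chess | yellow | pop
  3   | wagon | pasta | soccer | purple | blues
  4   | sedan | pizza | golf | red | jazz
  5   | coupe | tacos | tennis | blue | classical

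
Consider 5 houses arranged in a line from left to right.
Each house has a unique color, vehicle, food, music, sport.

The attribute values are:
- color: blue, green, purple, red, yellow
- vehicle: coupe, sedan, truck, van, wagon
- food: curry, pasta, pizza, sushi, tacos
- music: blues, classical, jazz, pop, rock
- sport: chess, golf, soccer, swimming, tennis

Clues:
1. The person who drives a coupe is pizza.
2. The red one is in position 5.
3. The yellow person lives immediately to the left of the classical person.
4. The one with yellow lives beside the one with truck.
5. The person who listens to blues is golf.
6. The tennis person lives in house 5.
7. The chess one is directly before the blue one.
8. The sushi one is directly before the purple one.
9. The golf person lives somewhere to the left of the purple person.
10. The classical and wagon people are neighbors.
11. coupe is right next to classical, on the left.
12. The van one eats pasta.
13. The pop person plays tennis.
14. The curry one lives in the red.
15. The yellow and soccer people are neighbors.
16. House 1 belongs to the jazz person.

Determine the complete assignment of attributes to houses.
Solution:

House | Color | Vehicle | Food | Music | Sport
----------------------------------------------
  1   | yellow | coupe | pizza | jazz | chess
  2   | blue | truck | tacos | classical | soccer
  3   | green | wagon | sushi | blues | golf
  4   | purple | van | pasta | rock | swimming
  5   | red | sedan | curry | pop | tennis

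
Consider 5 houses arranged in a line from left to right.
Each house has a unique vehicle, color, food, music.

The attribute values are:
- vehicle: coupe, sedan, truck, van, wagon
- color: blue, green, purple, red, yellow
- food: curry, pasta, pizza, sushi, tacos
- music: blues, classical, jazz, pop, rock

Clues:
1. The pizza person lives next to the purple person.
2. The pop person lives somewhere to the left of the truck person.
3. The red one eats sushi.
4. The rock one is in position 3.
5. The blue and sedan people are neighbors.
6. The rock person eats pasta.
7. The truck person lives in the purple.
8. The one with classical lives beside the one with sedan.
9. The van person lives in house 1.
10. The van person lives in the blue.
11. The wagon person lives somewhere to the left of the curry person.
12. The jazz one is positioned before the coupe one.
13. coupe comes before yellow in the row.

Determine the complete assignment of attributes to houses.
Solution:

House | Vehicle | Color | Food | Music
--------------------------------------
  1   | van | blue | tacos | classical
  2   | sedan | red | sushi | jazz
  3   | coupe | green | pasta | rock
  4   | wagon | yellow | pizza | pop
  5   | truck | purple | curry | blues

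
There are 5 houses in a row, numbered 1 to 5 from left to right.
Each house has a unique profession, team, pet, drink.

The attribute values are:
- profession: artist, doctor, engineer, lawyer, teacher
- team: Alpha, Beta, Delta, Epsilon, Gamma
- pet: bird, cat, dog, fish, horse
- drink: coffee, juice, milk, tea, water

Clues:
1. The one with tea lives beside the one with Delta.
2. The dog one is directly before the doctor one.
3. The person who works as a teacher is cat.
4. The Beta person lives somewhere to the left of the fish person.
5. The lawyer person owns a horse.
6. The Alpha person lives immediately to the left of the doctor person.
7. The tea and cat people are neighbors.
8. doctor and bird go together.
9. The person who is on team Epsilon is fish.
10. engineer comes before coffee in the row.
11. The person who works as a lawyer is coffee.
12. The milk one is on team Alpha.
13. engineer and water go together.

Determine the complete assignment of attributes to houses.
Solution:

House | Profession | Team | Pet | Drink
---------------------------------------
  1   | artist | Alpha | dog | milk
  2   | doctor | Beta | bird | tea
  3   | teacher | Delta | cat | juice
  4   | engineer | Epsilon | fish | water
  5   | lawyer | Gamma | horse | coffee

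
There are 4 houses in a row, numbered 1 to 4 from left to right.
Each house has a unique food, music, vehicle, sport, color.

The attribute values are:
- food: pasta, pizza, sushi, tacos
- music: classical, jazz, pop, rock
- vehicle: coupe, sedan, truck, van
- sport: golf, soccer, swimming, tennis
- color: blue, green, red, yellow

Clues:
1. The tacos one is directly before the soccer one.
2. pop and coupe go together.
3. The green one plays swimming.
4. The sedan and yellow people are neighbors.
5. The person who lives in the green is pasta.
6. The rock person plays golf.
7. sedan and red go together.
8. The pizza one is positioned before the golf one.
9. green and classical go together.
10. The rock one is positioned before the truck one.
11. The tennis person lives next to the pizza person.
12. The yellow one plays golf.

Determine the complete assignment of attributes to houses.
Solution:

House | Food | Music | Vehicle | Sport | Color
----------------------------------------------
  1   | tacos | pop | coupe | tennis | blue
  2   | pizza | jazz | sedan | soccer | red
  3   | sushi | rock | van | golf | yellow
  4   | pasta | classical | truck | swimming | green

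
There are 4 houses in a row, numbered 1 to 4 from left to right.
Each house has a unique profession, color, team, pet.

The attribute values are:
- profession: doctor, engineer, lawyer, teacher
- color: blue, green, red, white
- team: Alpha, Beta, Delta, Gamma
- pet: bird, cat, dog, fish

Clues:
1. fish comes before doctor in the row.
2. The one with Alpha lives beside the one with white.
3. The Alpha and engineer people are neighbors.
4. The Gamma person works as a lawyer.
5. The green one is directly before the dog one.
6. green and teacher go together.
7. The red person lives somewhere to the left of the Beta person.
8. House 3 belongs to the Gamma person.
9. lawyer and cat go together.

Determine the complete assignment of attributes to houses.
Solution:

House | Profession | Color | Team | Pet
---------------------------------------
  1   | teacher | green | Alpha | fish
  2   | engineer | white | Delta | dog
  3   | lawyer | red | Gamma | cat
  4   | doctor | blue | Beta | bird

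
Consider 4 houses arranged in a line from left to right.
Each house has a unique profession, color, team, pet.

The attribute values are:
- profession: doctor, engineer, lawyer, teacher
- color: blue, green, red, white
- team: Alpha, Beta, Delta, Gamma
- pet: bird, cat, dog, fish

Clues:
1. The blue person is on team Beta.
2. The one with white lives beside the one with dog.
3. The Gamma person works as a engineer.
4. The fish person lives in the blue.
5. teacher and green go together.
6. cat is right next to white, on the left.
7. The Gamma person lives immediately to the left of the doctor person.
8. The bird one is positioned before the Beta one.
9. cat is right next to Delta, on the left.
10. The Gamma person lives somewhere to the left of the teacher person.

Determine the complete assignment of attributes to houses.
Solution:

House | Profession | Color | Team | Pet
---------------------------------------
  1   | engineer | red | Gamma | cat
  2   | doctor | white | Delta | bird
  3   | teacher | green | Alpha | dog
  4   | lawyer | blue | Beta | fish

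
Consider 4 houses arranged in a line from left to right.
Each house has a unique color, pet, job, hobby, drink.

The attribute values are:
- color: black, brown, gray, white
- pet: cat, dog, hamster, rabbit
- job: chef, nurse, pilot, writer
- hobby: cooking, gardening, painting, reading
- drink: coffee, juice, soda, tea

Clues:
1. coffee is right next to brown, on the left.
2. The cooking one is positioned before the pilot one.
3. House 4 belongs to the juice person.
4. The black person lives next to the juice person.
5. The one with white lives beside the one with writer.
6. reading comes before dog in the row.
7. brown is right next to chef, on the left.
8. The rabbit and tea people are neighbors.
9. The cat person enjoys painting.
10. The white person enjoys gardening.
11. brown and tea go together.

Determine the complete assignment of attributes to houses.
Solution:

House | Color | Pet | Job | Hobby | Drink
-----------------------------------------
  1   | white | rabbit | nurse | gardening | coffee
  2   | brown | hamster | writer | reading | tea
  3   | black | dog | chef | cooking | soda
  4   | gray | cat | pilot | painting | juice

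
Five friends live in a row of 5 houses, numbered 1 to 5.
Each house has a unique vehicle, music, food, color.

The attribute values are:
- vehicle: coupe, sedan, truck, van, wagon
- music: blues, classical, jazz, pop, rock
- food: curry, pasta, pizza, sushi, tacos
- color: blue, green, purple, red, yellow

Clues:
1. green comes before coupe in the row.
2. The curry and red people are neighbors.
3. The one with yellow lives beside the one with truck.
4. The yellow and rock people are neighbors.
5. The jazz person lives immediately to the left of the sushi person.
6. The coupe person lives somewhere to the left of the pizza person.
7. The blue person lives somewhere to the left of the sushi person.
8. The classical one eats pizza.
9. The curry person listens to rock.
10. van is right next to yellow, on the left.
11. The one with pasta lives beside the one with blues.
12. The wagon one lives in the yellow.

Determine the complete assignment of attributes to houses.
Solution:

House | Vehicle | Music | Food | Color
--------------------------------------
  1   | van | jazz | pasta | blue
  2   | wagon | blues | sushi | yellow
  3   | truck | rock | curry | green
  4   | coupe | pop | tacos | red
  5   | sedan | classical | pizza | purple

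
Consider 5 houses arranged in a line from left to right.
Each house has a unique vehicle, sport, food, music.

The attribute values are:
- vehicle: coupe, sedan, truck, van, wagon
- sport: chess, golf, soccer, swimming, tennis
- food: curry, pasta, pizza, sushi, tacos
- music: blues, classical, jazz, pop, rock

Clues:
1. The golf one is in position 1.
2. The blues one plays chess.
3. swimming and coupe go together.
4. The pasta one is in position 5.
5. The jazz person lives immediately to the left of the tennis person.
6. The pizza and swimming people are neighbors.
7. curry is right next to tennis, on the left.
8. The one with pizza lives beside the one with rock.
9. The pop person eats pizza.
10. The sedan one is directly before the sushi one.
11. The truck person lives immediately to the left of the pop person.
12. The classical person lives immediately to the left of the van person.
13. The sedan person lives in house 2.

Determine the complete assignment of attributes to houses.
Solution:

House | Vehicle | Sport | Food | Music
--------------------------------------
  1   | truck | golf | curry | jazz
  2   | sedan | tennis | pizza | pop
  3   | coupe | swimming | sushi | rock
  4   | wagon | soccer | tacos | classical
  5   | van | chess | pasta | blues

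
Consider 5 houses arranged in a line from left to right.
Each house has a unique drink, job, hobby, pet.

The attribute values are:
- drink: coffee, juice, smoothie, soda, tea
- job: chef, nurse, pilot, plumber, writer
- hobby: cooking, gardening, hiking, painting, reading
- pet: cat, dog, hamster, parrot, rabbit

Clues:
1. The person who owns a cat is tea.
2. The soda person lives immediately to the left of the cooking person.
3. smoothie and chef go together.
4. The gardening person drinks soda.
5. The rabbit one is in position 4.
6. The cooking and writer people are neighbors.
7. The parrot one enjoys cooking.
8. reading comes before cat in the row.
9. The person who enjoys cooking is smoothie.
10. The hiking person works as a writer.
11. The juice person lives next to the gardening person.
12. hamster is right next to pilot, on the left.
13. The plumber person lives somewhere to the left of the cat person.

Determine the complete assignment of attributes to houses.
Solution:

House | Drink | Job | Hobby | Pet
---------------------------------
  1   | juice | plumber | reading | hamster
  2   | soda | pilot | gardening | dog
  3   | smoothie | chef | cooking | parrot
  4   | coffee | writer | hiking | rabbit
  5   | tea | nurse | painting | cat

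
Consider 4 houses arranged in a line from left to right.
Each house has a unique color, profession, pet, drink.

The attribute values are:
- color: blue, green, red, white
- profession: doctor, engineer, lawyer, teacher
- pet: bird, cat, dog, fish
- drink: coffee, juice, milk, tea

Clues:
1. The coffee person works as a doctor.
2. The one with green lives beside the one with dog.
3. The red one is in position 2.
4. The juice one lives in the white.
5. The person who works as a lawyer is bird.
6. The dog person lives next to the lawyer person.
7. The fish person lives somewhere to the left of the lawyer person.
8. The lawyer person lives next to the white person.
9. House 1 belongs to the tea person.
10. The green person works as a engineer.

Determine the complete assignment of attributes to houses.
Solution:

House | Color | Profession | Pet | Drink
----------------------------------------
  1   | green | engineer | fish | tea
  2   | red | doctor | dog | coffee
  3   | blue | lawyer | bird | milk
  4   | white | teacher | cat | juice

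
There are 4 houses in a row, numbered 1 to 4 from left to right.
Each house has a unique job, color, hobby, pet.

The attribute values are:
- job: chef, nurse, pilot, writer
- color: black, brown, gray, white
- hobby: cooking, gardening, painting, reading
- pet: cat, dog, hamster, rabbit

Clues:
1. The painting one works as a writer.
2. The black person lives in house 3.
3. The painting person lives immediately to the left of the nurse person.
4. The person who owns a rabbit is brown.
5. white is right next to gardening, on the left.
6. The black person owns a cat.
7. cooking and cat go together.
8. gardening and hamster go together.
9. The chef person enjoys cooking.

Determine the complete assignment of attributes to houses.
Solution:

House | Job | Color | Hobby | Pet
---------------------------------
  1   | writer | white | painting | dog
  2   | nurse | gray | gardening | hamster
  3   | chef | black | cooking | cat
  4   | pilot | brown | reading | rabbit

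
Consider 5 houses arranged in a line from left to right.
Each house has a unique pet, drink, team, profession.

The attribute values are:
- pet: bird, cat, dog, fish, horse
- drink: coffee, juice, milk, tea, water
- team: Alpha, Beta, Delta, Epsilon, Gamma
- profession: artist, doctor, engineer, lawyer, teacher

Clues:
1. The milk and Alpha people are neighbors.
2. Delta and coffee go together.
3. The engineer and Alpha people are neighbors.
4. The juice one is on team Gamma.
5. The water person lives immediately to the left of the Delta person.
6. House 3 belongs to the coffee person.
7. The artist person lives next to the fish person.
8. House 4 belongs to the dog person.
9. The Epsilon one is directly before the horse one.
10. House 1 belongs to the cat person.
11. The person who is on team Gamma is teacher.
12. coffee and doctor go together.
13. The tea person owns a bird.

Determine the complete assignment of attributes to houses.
Solution:

House | Pet | Drink | Team | Profession
---------------------------------------
  1   | cat | milk | Epsilon | engineer
  2   | horse | water | Alpha | artist
  3   | fish | coffee | Delta | doctor
  4   | dog | juice | Gamma | teacher
  5   | bird | tea | Beta | lawyer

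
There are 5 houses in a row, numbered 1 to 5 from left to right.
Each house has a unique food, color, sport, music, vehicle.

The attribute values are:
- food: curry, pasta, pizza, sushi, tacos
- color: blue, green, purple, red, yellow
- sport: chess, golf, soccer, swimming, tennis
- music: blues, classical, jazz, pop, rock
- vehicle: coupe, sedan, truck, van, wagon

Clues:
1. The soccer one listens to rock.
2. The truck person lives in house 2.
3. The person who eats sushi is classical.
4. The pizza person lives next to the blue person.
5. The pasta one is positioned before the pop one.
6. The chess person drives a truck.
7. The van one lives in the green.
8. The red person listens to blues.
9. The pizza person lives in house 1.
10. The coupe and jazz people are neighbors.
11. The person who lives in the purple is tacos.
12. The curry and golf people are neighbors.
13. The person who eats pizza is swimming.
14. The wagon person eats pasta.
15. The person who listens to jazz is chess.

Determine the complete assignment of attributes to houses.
Solution:

House | Food | Color | Sport | Music | Vehicle
----------------------------------------------
  1   | pizza | red | swimming | blues | coupe
  2   | curry | blue | chess | jazz | truck
  3   | sushi | green | golf | classical | van
  4   | pasta | yellow | soccer | rock | wagon
  5   | tacos | purple | tennis | pop | sedan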